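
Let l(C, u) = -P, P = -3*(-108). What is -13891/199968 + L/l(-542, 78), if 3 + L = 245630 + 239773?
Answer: -2696360219/1799712 ≈ -1498.2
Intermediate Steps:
P = 324
l(C, u) = -324 (l(C, u) = -1*324 = -324)
L = 485400 (L = -3 + (245630 + 239773) = -3 + 485403 = 485400)
-13891/199968 + L/l(-542, 78) = -13891/199968 + 485400/(-324) = -13891*1/199968 + 485400*(-1/324) = -13891/199968 - 40450/27 = -2696360219/1799712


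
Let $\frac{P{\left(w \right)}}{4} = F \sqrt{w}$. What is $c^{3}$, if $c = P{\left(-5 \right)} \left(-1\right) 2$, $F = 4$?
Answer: $163840 i \sqrt{5} \approx 3.6636 \cdot 10^{5} i$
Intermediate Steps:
$P{\left(w \right)} = 16 \sqrt{w}$ ($P{\left(w \right)} = 4 \cdot 4 \sqrt{w} = 16 \sqrt{w}$)
$c = - 32 i \sqrt{5}$ ($c = 16 \sqrt{-5} \left(-1\right) 2 = 16 i \sqrt{5} \left(-1\right) 2 = - 16 i \sqrt{5} \cdot 2 = - 32 i \sqrt{5} \approx - 71.554 i$)
$c^{3} = \left(- 32 i \sqrt{5}\right)^{3} = 163840 i \sqrt{5}$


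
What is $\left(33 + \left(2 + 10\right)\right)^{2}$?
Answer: $2025$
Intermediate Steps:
$\left(33 + \left(2 + 10\right)\right)^{2} = \left(33 + 12\right)^{2} = 45^{2} = 2025$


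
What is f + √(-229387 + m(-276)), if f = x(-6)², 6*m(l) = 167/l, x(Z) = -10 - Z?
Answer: 16 + I*√17473791794/276 ≈ 16.0 + 478.94*I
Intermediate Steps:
m(l) = 167/(6*l) (m(l) = (167/l)/6 = 167/(6*l))
f = 16 (f = (-10 - 1*(-6))² = (-10 + 6)² = (-4)² = 16)
f + √(-229387 + m(-276)) = 16 + √(-229387 + (167/6)/(-276)) = 16 + √(-229387 + (167/6)*(-1/276)) = 16 + √(-229387 - 167/1656) = 16 + √(-379865039/1656) = 16 + I*√17473791794/276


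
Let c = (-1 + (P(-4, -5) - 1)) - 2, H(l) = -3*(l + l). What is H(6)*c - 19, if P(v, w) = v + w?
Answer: 449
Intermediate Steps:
H(l) = -6*l
c = -13 (c = (-1 + ((-4 - 5) - 1)) - 2 = (-1 + (-9 - 1)) - 2 = (-1 - 10) - 2 = -11 - 2 = -13)
H(6)*c - 19 = -6*6*(-13) - 19 = -36*(-13) - 19 = 468 - 19 = 449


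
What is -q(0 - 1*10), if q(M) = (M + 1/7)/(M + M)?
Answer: -69/140 ≈ -0.49286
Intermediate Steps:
q(M) = (⅐ + M)/(2*M) (q(M) = (M + ⅐)/((2*M)) = (⅐ + M)*(1/(2*M)) = (⅐ + M)/(2*M))
-q(0 - 1*10) = -(1 + 7*(0 - 1*10))/(14*(0 - 1*10)) = -(1 + 7*(0 - 10))/(14*(0 - 10)) = -(1 + 7*(-10))/(14*(-10)) = -(-1)*(1 - 70)/(14*10) = -(-1)*(-69)/(14*10) = -1*69/140 = -69/140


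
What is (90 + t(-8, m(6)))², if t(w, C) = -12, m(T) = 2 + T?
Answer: 6084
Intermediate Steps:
(90 + t(-8, m(6)))² = (90 - 12)² = 78² = 6084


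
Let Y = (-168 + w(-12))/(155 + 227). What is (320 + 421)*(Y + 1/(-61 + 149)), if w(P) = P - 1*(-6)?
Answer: -5531565/16808 ≈ -329.10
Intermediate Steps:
w(P) = 6 + P (w(P) = P + 6 = 6 + P)
Y = -87/191 (Y = (-168 + (6 - 12))/(155 + 227) = (-168 - 6)/382 = -174*1/382 = -87/191 ≈ -0.45550)
(320 + 421)*(Y + 1/(-61 + 149)) = (320 + 421)*(-87/191 + 1/(-61 + 149)) = 741*(-87/191 + 1/88) = 741*(-7465/16808) = -5531565/16808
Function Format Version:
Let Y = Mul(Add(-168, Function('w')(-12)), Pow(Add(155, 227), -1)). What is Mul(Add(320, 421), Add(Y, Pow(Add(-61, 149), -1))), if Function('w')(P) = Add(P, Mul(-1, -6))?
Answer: Rational(-5531565, 16808) ≈ -329.10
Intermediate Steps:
Function('w')(P) = Add(6, P) (Function('w')(P) = Add(P, 6) = Add(6, P))
Y = Rational(-87, 191) (Y = Mul(Add(-168, Add(6, -12)), Pow(Add(155, 227), -1)) = Mul(Add(-168, -6), Pow(382, -1)) = Mul(-174, Rational(1, 382)) = Rational(-87, 191) ≈ -0.45550)
Mul(Add(320, 421), Add(Y, Pow(Add(-61, 149), -1))) = Mul(Add(320, 421), Add(Rational(-87, 191), Pow(Add(-61, 149), -1))) = Mul(741, Add(Rational(-87, 191), Pow(88, -1))) = Mul(741, Add(Rational(-87, 191), Rational(1, 88))) = Mul(741, Rational(-7465, 16808)) = Rational(-5531565, 16808)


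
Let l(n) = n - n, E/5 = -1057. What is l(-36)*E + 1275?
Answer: 1275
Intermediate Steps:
E = -5285 (E = 5*(-1057) = -5285)
l(n) = 0
l(-36)*E + 1275 = 0*(-5285) + 1275 = 0 + 1275 = 1275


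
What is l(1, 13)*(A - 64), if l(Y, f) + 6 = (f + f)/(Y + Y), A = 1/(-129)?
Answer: -57799/129 ≈ -448.05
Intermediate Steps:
A = -1/129 ≈ -0.0077519
l(Y, f) = -6 + f/Y (l(Y, f) = -6 + (f + f)/(Y + Y) = -6 + (2*f)/((2*Y)) = -6 + (2*f)*(1/(2*Y)) = -6 + f/Y)
l(1, 13)*(A - 64) = (-6 + 13/1)*(-1/129 - 64) = (-6 + 13*1)*(-8257/129) = (-6 + 13)*(-8257/129) = 7*(-8257/129) = -57799/129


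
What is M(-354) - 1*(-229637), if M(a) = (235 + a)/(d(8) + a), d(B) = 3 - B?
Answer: 82439802/359 ≈ 2.2964e+5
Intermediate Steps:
M(a) = (235 + a)/(-5 + a) (M(a) = (235 + a)/((3 - 1*8) + a) = (235 + a)/((3 - 8) + a) = (235 + a)/(-5 + a))
M(-354) - 1*(-229637) = (235 - 354)/(-5 - 354) - 1*(-229637) = -119/(-359) + 229637 = -1/359*(-119) + 229637 = 119/359 + 229637 = 82439802/359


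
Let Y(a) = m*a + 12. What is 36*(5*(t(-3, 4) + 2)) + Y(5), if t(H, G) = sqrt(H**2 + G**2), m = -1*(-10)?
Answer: 1322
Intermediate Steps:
m = 10
Y(a) = 12 + 10*a (Y(a) = 10*a + 12 = 12 + 10*a)
t(H, G) = sqrt(G**2 + H**2)
36*(5*(t(-3, 4) + 2)) + Y(5) = 36*(5*(sqrt(4**2 + (-3)**2) + 2)) + (12 + 10*5) = 36*(5*(sqrt(16 + 9) + 2)) + (12 + 50) = 36*(5*(sqrt(25) + 2)) + 62 = 36*(5*(5 + 2)) + 62 = 36*(5*7) + 62 = 36*35 + 62 = 1260 + 62 = 1322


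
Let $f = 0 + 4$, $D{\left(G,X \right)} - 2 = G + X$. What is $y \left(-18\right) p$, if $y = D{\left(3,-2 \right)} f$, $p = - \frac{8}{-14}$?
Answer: $- \frac{864}{7} \approx -123.43$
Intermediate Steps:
$p = \frac{4}{7}$ ($p = \left(-8\right) \left(- \frac{1}{14}\right) = \frac{4}{7} \approx 0.57143$)
$D{\left(G,X \right)} = 2 + G + X$ ($D{\left(G,X \right)} = 2 + \left(G + X\right) = 2 + G + X$)
$f = 4$
$y = 12$ ($y = \left(2 + 3 - 2\right) 4 = 3 \cdot 4 = 12$)
$y \left(-18\right) p = 12 \left(-18\right) \frac{4}{7} = \left(-216\right) \frac{4}{7} = - \frac{864}{7}$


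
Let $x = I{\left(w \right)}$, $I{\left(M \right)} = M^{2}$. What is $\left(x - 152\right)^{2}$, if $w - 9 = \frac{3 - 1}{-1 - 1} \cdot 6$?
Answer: $20449$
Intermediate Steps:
$w = 3$ ($w = 9 + \frac{3 - 1}{-1 - 1} \cdot 6 = 9 + \frac{2}{-2} \cdot 6 = 9 + 2 \left(- \frac{1}{2}\right) 6 = 9 - 6 = 3$)
$x = 9$ ($x = 3^{2} = 9$)
$\left(x - 152\right)^{2} = \left(9 - 152\right)^{2} = \left(-143\right)^{2} = 20449$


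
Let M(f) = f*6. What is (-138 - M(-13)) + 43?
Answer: -17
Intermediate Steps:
M(f) = 6*f
(-138 - M(-13)) + 43 = (-138 - 6*(-13)) + 43 = (-138 - 1*(-78)) + 43 = (-138 + 78) + 43 = -60 + 43 = -17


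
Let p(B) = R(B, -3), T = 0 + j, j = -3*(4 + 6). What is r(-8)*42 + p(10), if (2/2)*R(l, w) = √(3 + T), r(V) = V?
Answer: -336 + 3*I*√3 ≈ -336.0 + 5.1962*I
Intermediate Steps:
j = -30 (j = -3*10 = -30)
T = -30 (T = 0 - 30 = -30)
R(l, w) = 3*I*√3 (R(l, w) = √(3 - 30) = √(-27) = 3*I*√3)
p(B) = 3*I*√3
r(-8)*42 + p(10) = -8*42 + 3*I*√3 = -336 + 3*I*√3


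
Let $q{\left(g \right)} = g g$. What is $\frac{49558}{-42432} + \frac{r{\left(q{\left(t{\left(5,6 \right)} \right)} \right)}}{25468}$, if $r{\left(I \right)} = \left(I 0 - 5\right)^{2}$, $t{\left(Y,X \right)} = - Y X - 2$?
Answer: $- \frac{157635293}{135082272} \approx -1.167$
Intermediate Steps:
$t{\left(Y,X \right)} = -2 - X Y$ ($t{\left(Y,X \right)} = - X Y - 2 = -2 - X Y$)
$q{\left(g \right)} = g^{2}$
$r{\left(I \right)} = 25$ ($r{\left(I \right)} = \left(0 - 5\right)^{2} = \left(-5\right)^{2} = 25$)
$\frac{49558}{-42432} + \frac{r{\left(q{\left(t{\left(5,6 \right)} \right)} \right)}}{25468} = \frac{49558}{-42432} + \frac{25}{25468} = 49558 \left(- \frac{1}{42432}\right) + 25 \cdot \frac{1}{25468} = - \frac{24779}{21216} + \frac{25}{25468} = - \frac{157635293}{135082272}$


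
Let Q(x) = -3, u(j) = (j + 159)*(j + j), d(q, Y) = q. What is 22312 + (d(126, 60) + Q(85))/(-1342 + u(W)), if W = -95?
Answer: 301256501/13502 ≈ 22312.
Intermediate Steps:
u(j) = 2*j*(159 + j) (u(j) = (159 + j)*(2*j) = 2*j*(159 + j))
22312 + (d(126, 60) + Q(85))/(-1342 + u(W)) = 22312 + (126 - 3)/(-1342 + 2*(-95)*(159 - 95)) = 22312 + 123/(-1342 + 2*(-95)*64) = 22312 + 123/(-1342 - 12160) = 22312 + 123/(-13502) = 22312 + 123*(-1/13502) = 22312 - 123/13502 = 301256501/13502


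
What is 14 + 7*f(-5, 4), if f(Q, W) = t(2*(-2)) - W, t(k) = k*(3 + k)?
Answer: 14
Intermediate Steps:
f(Q, W) = 4 - W (f(Q, W) = (2*(-2))*(3 + 2*(-2)) - W = -4*(3 - 4) - W = -4*(-1) - W = 4 - W)
14 + 7*f(-5, 4) = 14 + 7*(4 - 1*4) = 14 + 7*(4 - 4) = 14 + 7*0 = 14 + 0 = 14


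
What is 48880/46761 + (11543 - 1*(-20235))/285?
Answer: 12819674/113905 ≈ 112.55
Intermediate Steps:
48880/46761 + (11543 - 1*(-20235))/285 = 48880*(1/46761) + (11543 + 20235)*(1/285) = 3760/3597 + 31778*(1/285) = 3760/3597 + 31778/285 = 12819674/113905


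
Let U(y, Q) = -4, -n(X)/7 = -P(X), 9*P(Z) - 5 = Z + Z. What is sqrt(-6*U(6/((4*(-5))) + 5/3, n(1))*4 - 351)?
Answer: I*sqrt(255) ≈ 15.969*I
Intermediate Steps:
P(Z) = 5/9 + 2*Z/9 (P(Z) = 5/9 + (Z + Z)/9 = 5/9 + (2*Z)/9 = 5/9 + 2*Z/9)
n(X) = 35/9 + 14*X/9 (n(X) = -(-7)*(5/9 + 2*X/9) = -7*(-5/9 - 2*X/9) = 35/9 + 14*X/9)
sqrt(-6*U(6/((4*(-5))) + 5/3, n(1))*4 - 351) = sqrt(-6*(-4)*4 - 351) = sqrt(24*4 - 351) = sqrt(96 - 351) = sqrt(-255) = I*sqrt(255)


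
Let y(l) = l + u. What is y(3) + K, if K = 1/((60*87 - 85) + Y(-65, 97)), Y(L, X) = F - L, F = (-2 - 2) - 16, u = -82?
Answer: -409219/5180 ≈ -79.000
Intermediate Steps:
F = -20 (F = -4 - 16 = -20)
y(l) = -82 + l (y(l) = l - 82 = -82 + l)
Y(L, X) = -20 - L
K = 1/5180 (K = 1/((60*87 - 85) + (-20 - 1*(-65))) = 1/((5220 - 85) + (-20 + 65)) = 1/(5135 + 45) = 1/5180 ≈ 0.00019305)
y(3) + K = (-82 + 3) + 1/5180 = -79 + 1/5180 = -409219/5180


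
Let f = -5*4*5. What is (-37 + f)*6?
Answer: -822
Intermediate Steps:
f = -100 (f = -20*5 = -100)
(-37 + f)*6 = (-37 - 100)*6 = -137*6 = -822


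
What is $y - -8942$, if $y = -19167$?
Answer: $-10225$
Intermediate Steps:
$y - -8942 = -19167 - -8942 = -19167 + 8942 = -10225$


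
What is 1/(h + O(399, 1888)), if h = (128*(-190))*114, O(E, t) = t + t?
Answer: -1/2768704 ≈ -3.6118e-7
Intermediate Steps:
O(E, t) = 2*t
h = -2772480 (h = -24320*114 = -2772480)
1/(h + O(399, 1888)) = 1/(-2772480 + 2*1888) = 1/(-2772480 + 3776) = 1/(-2768704) = -1/2768704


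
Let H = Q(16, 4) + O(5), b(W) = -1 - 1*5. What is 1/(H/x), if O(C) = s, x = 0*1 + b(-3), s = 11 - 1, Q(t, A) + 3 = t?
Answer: -6/23 ≈ -0.26087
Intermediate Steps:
b(W) = -6 (b(W) = -1 - 5 = -6)
Q(t, A) = -3 + t
s = 10
x = -6 (x = 0*1 - 6 = 0 - 6 = -6)
O(C) = 10
H = 23 (H = (-3 + 16) + 10 = 13 + 10 = 23)
1/(H/x) = 1/(23/(-6)) = 1/(23*(-⅙)) = 1/(-23/6) = -6/23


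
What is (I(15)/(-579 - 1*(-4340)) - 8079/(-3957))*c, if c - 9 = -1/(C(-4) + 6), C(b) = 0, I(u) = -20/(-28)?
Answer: 1878987959/104175939 ≈ 18.037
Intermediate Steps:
I(u) = 5/7 (I(u) = -20*(-1/28) = 5/7)
c = 53/6 (c = 9 - 1/(0 + 6) = 9 - 1/6 = 9 - 1*⅙ = 9 - ⅙ = 53/6 ≈ 8.8333)
(I(15)/(-579 - 1*(-4340)) - 8079/(-3957))*c = (5/(7*(-579 - 1*(-4340))) - 8079/(-3957))*(53/6) = (5/(7*(-579 + 4340)) - 8079*(-1/3957))*(53/6) = ((5/7)/3761 + 2693/1319)*(53/6) = ((5/7)*(1/3761) + 2693/1319)*(53/6) = (5/26327 + 2693/1319)*(53/6) = (70905206/34725313)*(53/6) = 1878987959/104175939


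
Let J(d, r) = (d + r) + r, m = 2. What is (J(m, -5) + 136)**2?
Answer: 16384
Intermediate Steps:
J(d, r) = d + 2*r
(J(m, -5) + 136)**2 = ((2 + 2*(-5)) + 136)**2 = ((2 - 10) + 136)**2 = (-8 + 136)**2 = 128**2 = 16384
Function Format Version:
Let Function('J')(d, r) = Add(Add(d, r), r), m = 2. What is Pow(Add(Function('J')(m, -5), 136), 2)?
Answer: 16384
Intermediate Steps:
Function('J')(d, r) = Add(d, Mul(2, r))
Pow(Add(Function('J')(m, -5), 136), 2) = Pow(Add(Add(2, Mul(2, -5)), 136), 2) = Pow(Add(Add(2, -10), 136), 2) = Pow(Add(-8, 136), 2) = Pow(128, 2) = 16384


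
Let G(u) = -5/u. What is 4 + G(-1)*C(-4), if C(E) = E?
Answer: -16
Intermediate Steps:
4 + G(-1)*C(-4) = 4 - 5/(-1)*(-4) = 4 - 5*(-1)*(-4) = 4 + 5*(-4) = 4 - 20 = -16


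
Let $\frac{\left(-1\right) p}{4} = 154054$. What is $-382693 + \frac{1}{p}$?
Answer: $- \frac{235821549689}{616216} \approx -3.8269 \cdot 10^{5}$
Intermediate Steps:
$p = -616216$ ($p = \left(-4\right) 154054 = -616216$)
$-382693 + \frac{1}{p} = -382693 + \frac{1}{-616216} = -382693 - \frac{1}{616216} = - \frac{235821549689}{616216}$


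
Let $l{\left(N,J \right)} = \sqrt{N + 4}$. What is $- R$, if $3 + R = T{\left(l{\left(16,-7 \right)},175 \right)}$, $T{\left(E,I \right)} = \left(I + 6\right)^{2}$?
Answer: $-32758$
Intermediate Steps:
$l{\left(N,J \right)} = \sqrt{4 + N}$
$T{\left(E,I \right)} = \left(6 + I\right)^{2}$
$R = 32758$ ($R = -3 + \left(6 + 175\right)^{2} = -3 + 181^{2} = -3 + 32761 = 32758$)
$- R = \left(-1\right) 32758 = -32758$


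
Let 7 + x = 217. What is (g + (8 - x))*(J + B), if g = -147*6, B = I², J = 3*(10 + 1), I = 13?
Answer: -218968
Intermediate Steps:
x = 210 (x = -7 + 217 = 210)
J = 33 (J = 3*11 = 33)
B = 169 (B = 13² = 169)
g = -882
(g + (8 - x))*(J + B) = (-882 + (8 - 1*210))*(33 + 169) = (-882 + (8 - 210))*202 = (-882 - 202)*202 = -1084*202 = -218968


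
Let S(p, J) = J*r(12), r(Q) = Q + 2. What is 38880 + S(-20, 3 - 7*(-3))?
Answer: 39216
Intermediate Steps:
r(Q) = 2 + Q
S(p, J) = 14*J (S(p, J) = J*(2 + 12) = J*14 = 14*J)
38880 + S(-20, 3 - 7*(-3)) = 38880 + 14*(3 - 7*(-3)) = 38880 + 14*(3 + 21) = 38880 + 14*24 = 38880 + 336 = 39216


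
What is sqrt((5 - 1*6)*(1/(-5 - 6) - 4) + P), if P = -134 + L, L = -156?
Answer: I*sqrt(34595)/11 ≈ 16.909*I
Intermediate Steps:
P = -290 (P = -134 - 156 = -290)
sqrt((5 - 1*6)*(1/(-5 - 6) - 4) + P) = sqrt((5 - 1*6)*(1/(-5 - 6) - 4) - 290) = sqrt((5 - 6)*(1/(-11) - 4) - 290) = sqrt(-(-1/11 - 4) - 290) = sqrt(-1*(-45/11) - 290) = sqrt(45/11 - 290) = sqrt(-3145/11) = I*sqrt(34595)/11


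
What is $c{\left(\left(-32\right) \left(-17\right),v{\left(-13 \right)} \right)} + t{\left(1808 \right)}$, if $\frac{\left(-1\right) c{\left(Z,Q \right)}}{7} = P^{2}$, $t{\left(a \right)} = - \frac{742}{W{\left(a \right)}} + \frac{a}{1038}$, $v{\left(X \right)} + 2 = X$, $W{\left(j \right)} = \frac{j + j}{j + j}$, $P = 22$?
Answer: $- \frac{2142566}{519} \approx -4128.3$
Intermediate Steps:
$W{\left(j \right)} = 1$ ($W{\left(j \right)} = \frac{2 j}{2 j} = 2 j \frac{1}{2 j} = 1$)
$v{\left(X \right)} = -2 + X$
$t{\left(a \right)} = -742 + \frac{a}{1038}$ ($t{\left(a \right)} = - \frac{742}{1} + \frac{a}{1038} = \left(-742\right) 1 + a \frac{1}{1038} = -742 + \frac{a}{1038}$)
$c{\left(Z,Q \right)} = -3388$ ($c{\left(Z,Q \right)} = - 7 \cdot 22^{2} = \left(-7\right) 484 = -3388$)
$c{\left(\left(-32\right) \left(-17\right),v{\left(-13 \right)} \right)} + t{\left(1808 \right)} = -3388 + \left(-742 + \frac{1}{1038} \cdot 1808\right) = -3388 + \left(-742 + \frac{904}{519}\right) = -3388 - \frac{384194}{519} = - \frac{2142566}{519}$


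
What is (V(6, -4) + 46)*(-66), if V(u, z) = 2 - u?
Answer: -2772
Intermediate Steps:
(V(6, -4) + 46)*(-66) = ((2 - 1*6) + 46)*(-66) = ((2 - 6) + 46)*(-66) = (-4 + 46)*(-66) = 42*(-66) = -2772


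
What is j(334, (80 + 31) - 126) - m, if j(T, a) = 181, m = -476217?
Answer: 476398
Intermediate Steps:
j(334, (80 + 31) - 126) - m = 181 - 1*(-476217) = 181 + 476217 = 476398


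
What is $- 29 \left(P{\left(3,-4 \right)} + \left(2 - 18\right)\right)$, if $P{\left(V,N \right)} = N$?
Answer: $580$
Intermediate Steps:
$- 29 \left(P{\left(3,-4 \right)} + \left(2 - 18\right)\right) = - 29 \left(-4 + \left(2 - 18\right)\right) = - 29 \left(-4 - 16\right) = \left(-29\right) \left(-20\right) = 580$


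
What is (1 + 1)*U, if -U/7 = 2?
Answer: -28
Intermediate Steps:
U = -14 (U = -7*2 = -14)
(1 + 1)*U = (1 + 1)*(-14) = 2*(-14) = -28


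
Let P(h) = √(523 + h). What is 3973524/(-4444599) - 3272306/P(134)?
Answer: -1324508/1481533 - 3272306*√73/219 ≈ -1.2767e+5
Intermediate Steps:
3973524/(-4444599) - 3272306/P(134) = 3973524/(-4444599) - 3272306/√(523 + 134) = 3973524*(-1/4444599) - 3272306*√73/219 = -1324508/1481533 - 3272306*√73/219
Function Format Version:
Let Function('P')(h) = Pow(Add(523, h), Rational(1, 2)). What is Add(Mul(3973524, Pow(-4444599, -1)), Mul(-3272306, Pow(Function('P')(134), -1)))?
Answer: Add(Rational(-1324508, 1481533), Mul(Rational(-3272306, 219), Pow(73, Rational(1, 2)))) ≈ -1.2767e+5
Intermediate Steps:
Add(Mul(3973524, Pow(-4444599, -1)), Mul(-3272306, Pow(Function('P')(134), -1))) = Add(Mul(3973524, Pow(-4444599, -1)), Mul(-3272306, Pow(Pow(Add(523, 134), Rational(1, 2)), -1))) = Add(Mul(3973524, Rational(-1, 4444599)), Mul(-3272306, Pow(Pow(657, Rational(1, 2)), -1))) = Add(Rational(-1324508, 1481533), Mul(-3272306, Pow(Mul(3, Pow(73, Rational(1, 2))), -1))) = Add(Rational(-1324508, 1481533), Mul(-3272306, Mul(Rational(1, 219), Pow(73, Rational(1, 2))))) = Add(Rational(-1324508, 1481533), Mul(Rational(-3272306, 219), Pow(73, Rational(1, 2))))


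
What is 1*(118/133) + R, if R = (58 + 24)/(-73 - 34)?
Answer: 1720/14231 ≈ 0.12086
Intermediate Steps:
R = -82/107 (R = 82/(-107) = 82*(-1/107) = -82/107 ≈ -0.76636)
1*(118/133) + R = 1*(118/133) - 82/107 = 118/133 - 82/107 = 1720/14231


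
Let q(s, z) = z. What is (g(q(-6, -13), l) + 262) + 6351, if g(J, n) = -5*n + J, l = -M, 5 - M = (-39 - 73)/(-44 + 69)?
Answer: 33237/5 ≈ 6647.4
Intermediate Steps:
M = 237/25 (M = 5 - (-39 - 73)/(-44 + 69) = 5 - (-112)/25 = 5 - 1*(-112/25) = 5 + 112/25 = 237/25 ≈ 9.4800)
l = -237/25 (l = -1*237/25 = -237/25 ≈ -9.4800)
g(J, n) = J - 5*n
(g(q(-6, -13), l) + 262) + 6351 = ((-13 - 5*(-237/25)) + 262) + 6351 = ((-13 + 237/5) + 262) + 6351 = (172/5 + 262) + 6351 = 1482/5 + 6351 = 33237/5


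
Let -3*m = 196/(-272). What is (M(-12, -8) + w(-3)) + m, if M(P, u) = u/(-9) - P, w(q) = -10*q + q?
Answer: 24559/612 ≈ 40.129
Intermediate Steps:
w(q) = -9*q
m = 49/204 (m = -196/(3*(-272)) = -196*(-1)/(3*272) = -1/3*(-49/68) = 49/204 ≈ 0.24020)
M(P, u) = -P - u/9 (M(P, u) = u*(-1/9) - P = -u/9 - P = -P - u/9)
(M(-12, -8) + w(-3)) + m = ((-1*(-12) - 1/9*(-8)) - 9*(-3)) + 49/204 = ((12 + 8/9) + 27) + 49/204 = (116/9 + 27) + 49/204 = 359/9 + 49/204 = 24559/612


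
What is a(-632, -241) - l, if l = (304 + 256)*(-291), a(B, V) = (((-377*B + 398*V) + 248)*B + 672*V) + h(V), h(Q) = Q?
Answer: -90118641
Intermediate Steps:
a(B, V) = 673*V + B*(248 - 377*B + 398*V) (a(B, V) = (((-377*B + 398*V) + 248)*B + 672*V) + V = ((248 - 377*B + 398*V)*B + 672*V) + V = (B*(248 - 377*B + 398*V) + 672*V) + V = (672*V + B*(248 - 377*B + 398*V)) + V = 673*V + B*(248 - 377*B + 398*V))
l = -162960 (l = 560*(-291) = -162960)
a(-632, -241) - l = (-377*(-632)² + 248*(-632) + 673*(-241) + 398*(-632)*(-241)) - 1*(-162960) = (-377*399424 - 156736 - 162193 + 60620176) + 162960 = (-150582848 - 156736 - 162193 + 60620176) + 162960 = -90281601 + 162960 = -90118641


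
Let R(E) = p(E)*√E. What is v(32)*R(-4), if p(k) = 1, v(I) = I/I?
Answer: 2*I ≈ 2.0*I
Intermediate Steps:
v(I) = 1
R(E) = √E (R(E) = 1*√E = √E)
v(32)*R(-4) = 1*√(-4) = 1*(2*I) = 2*I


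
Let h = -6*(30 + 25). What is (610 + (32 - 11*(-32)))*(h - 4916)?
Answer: -5214524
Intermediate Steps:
h = -330 (h = -6*55 = -330)
(610 + (32 - 11*(-32)))*(h - 4916) = (610 + (32 - 11*(-32)))*(-330 - 4916) = (610 + (32 + 352))*(-5246) = (610 + 384)*(-5246) = 994*(-5246) = -5214524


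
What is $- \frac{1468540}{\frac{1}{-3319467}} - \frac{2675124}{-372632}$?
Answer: $\frac{454123830012181221}{93158} \approx 4.8748 \cdot 10^{12}$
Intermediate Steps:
$- \frac{1468540}{\frac{1}{-3319467}} - \frac{2675124}{-372632} = - \frac{1468540}{- \frac{1}{3319467}} - - \frac{668781}{93158} = \left(-1468540\right) \left(-3319467\right) + \frac{668781}{93158} = 4874770068180 + \frac{668781}{93158} = \frac{454123830012181221}{93158}$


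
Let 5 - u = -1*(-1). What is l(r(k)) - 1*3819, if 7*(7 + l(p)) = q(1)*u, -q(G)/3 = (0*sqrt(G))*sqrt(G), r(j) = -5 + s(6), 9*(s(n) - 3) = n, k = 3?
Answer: -3826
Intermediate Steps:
s(n) = 3 + n/9
r(j) = -4/3 (r(j) = -5 + (3 + (1/9)*6) = -5 + (3 + 2/3) = -5 + 11/3 = -4/3)
q(G) = 0 (q(G) = -3*0*sqrt(G)*sqrt(G) = -0*sqrt(G) = -3*0 = 0)
u = 4 (u = 5 - (-1)*(-1) = 5 - 1*1 = 5 - 1 = 4)
l(p) = -7 (l(p) = -7 + (0*4)/7 = -7 + (1/7)*0 = -7 + 0 = -7)
l(r(k)) - 1*3819 = -7 - 1*3819 = -7 - 3819 = -3826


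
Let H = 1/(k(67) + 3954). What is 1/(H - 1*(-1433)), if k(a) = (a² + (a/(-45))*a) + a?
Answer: 378461/542334658 ≈ 0.00069784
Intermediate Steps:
k(a) = a + 44*a²/45 (k(a) = (a² + (a*(-1/45))*a) + a = (a² + (-a/45)*a) + a = (a² - a²/45) + a = 44*a²/45 + a = a + 44*a²/45)
H = 45/378461 (H = 1/((1/45)*67*(45 + 44*67) + 3954) = 1/((1/45)*67*(45 + 2948) + 3954) = 1/((1/45)*67*2993 + 3954) = 1/(200531/45 + 3954) = 1/(378461/45) = 45/378461 ≈ 0.00011890)
1/(H - 1*(-1433)) = 1/(45/378461 - 1*(-1433)) = 1/(45/378461 + 1433) = 1/(542334658/378461) = 378461/542334658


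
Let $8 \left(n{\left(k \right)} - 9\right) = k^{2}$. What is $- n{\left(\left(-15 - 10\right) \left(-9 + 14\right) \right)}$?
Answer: $- \frac{15697}{8} \approx -1962.1$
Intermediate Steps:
$n{\left(k \right)} = 9 + \frac{k^{2}}{8}$
$- n{\left(\left(-15 - 10\right) \left(-9 + 14\right) \right)} = - (9 + \frac{\left(\left(-15 - 10\right) \left(-9 + 14\right)\right)^{2}}{8}) = - (9 + \frac{\left(\left(-25\right) 5\right)^{2}}{8}) = - (9 + \frac{\left(-125\right)^{2}}{8}) = - (9 + \frac{1}{8} \cdot 15625) = - (9 + \frac{15625}{8}) = \left(-1\right) \frac{15697}{8} = - \frac{15697}{8}$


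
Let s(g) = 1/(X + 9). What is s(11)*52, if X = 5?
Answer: 26/7 ≈ 3.7143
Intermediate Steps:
s(g) = 1/14 (s(g) = 1/(5 + 9) = 1/14)
s(11)*52 = (1/14)*52 = 26/7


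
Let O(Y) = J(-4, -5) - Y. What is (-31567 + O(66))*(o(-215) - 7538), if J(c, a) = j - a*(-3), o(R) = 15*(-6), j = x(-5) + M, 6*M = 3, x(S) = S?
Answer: 241445270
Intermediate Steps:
M = ½ (M = (⅙)*3 = ½ ≈ 0.50000)
j = -9/2 (j = -5 + ½ = -9/2 ≈ -4.5000)
o(R) = -90
J(c, a) = -9/2 + 3*a (J(c, a) = -9/2 - a*(-3) = -9/2 - (-3)*a = -9/2 + 3*a)
O(Y) = -39/2 - Y (O(Y) = (-9/2 + 3*(-5)) - Y = (-9/2 - 15) - Y = -39/2 - Y)
(-31567 + O(66))*(o(-215) - 7538) = (-31567 + (-39/2 - 1*66))*(-90 - 7538) = (-31567 + (-39/2 - 66))*(-7628) = (-31567 - 171/2)*(-7628) = -63305/2*(-7628) = 241445270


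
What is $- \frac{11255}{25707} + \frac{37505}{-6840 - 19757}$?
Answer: $- \frac{1263490270}{683729079} \approx -1.8479$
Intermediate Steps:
$- \frac{11255}{25707} + \frac{37505}{-6840 - 19757} = \left(-11255\right) \frac{1}{25707} + \frac{37505}{-26597} = - \frac{11255}{25707} + 37505 \left(- \frac{1}{26597}\right) = - \frac{11255}{25707} - \frac{37505}{26597} = - \frac{1263490270}{683729079}$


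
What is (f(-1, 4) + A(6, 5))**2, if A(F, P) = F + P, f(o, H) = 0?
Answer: 121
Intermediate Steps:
(f(-1, 4) + A(6, 5))**2 = (0 + (6 + 5))**2 = (0 + 11)**2 = 11**2 = 121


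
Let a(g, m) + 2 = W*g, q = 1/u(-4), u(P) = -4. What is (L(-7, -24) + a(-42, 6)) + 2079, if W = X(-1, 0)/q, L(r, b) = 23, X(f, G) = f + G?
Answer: 1932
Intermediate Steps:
X(f, G) = G + f
q = -¼ (q = 1/(-4) = -¼ ≈ -0.25000)
W = 4 (W = (0 - 1)/(-¼) = -1*(-4) = 4)
a(g, m) = -2 + 4*g
(L(-7, -24) + a(-42, 6)) + 2079 = (23 + (-2 + 4*(-42))) + 2079 = (23 + (-2 - 168)) + 2079 = (23 - 170) + 2079 = -147 + 2079 = 1932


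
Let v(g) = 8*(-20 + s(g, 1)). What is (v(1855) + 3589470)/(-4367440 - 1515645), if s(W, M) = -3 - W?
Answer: -3574446/5883085 ≈ -0.60758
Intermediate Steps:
v(g) = -184 - 8*g (v(g) = 8*(-20 + (-3 - g)) = 8*(-23 - g) = -184 - 8*g)
(v(1855) + 3589470)/(-4367440 - 1515645) = ((-184 - 8*1855) + 3589470)/(-4367440 - 1515645) = ((-184 - 14840) + 3589470)/(-5883085) = (-15024 + 3589470)*(-1/5883085) = 3574446*(-1/5883085) = -3574446/5883085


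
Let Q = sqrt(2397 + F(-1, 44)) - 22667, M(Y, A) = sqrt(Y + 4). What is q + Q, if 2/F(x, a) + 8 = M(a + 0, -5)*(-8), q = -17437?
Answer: -40104 + sqrt(9587 + 38352*sqrt(3))/(2*sqrt(1 + 4*sqrt(3))) ≈ -40055.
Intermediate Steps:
M(Y, A) = sqrt(4 + Y)
F(x, a) = 2/(-8 - 8*sqrt(4 + a)) (F(x, a) = 2/(-8 + sqrt(4 + (a + 0))*(-8)) = 2/(-8 + sqrt(4 + a)*(-8)) = 2/(-8 - 8*sqrt(4 + a)))
Q = -22667 + sqrt(2397 - 1/(4 + 16*sqrt(3))) (Q = sqrt(2397 - 1/(4 + 4*sqrt(4 + 44))) - 22667 = sqrt(2397 - 1/(4 + 4*sqrt(48))) - 22667 = sqrt(2397 - 1/(4 + 4*(4*sqrt(3)))) - 22667 = sqrt(2397 - 1/(4 + 16*sqrt(3))) - 22667 = -22667 + sqrt(2397 - 1/(4 + 16*sqrt(3))) ≈ -22618.)
q + Q = -17437 + (-22667 + sqrt(9587 + 38352*sqrt(3))/(2*sqrt(1 + 4*sqrt(3)))) = -40104 + sqrt(9587 + 38352*sqrt(3))/(2*sqrt(1 + 4*sqrt(3)))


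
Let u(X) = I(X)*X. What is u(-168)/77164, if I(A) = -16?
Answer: 672/19291 ≈ 0.034835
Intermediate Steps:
u(X) = -16*X
u(-168)/77164 = -16*(-168)/77164 = 2688*(1/77164) = 672/19291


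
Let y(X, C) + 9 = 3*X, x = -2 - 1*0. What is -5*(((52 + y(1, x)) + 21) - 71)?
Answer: 20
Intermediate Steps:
x = -2 (x = -2 + 0 = -2)
y(X, C) = -9 + 3*X
-5*(((52 + y(1, x)) + 21) - 71) = -5*(((52 + (-9 + 3*1)) + 21) - 71) = -5*(((52 + (-9 + 3)) + 21) - 71) = -5*(((52 - 6) + 21) - 71) = -5*((46 + 21) - 71) = -5*(67 - 71) = -5*(-4) = 20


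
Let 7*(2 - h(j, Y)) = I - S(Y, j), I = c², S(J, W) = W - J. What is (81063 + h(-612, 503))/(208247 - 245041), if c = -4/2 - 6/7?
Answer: -13875130/6310171 ≈ -2.1989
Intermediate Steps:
c = -20/7 (c = -4*½ - 6*⅐ = -2 - 6/7 = -20/7 ≈ -2.8571)
I = 400/49 (I = (-20/7)² = 400/49 ≈ 8.1633)
h(j, Y) = 286/343 - Y/7 + j/7 (h(j, Y) = 2 - (400/49 - (j - Y))/7 = 2 - (400/49 + (Y - j))/7 = 2 - (400/49 + Y - j)/7 = 2 + (-400/343 - Y/7 + j/7) = 286/343 - Y/7 + j/7)
(81063 + h(-612, 503))/(208247 - 245041) = (81063 + (286/343 - ⅐*503 + (⅐)*(-612)))/(208247 - 245041) = (81063 + (286/343 - 503/7 - 612/7))/(-36794) = (81063 - 54349/343)*(-1/36794) = (27750260/343)*(-1/36794) = -13875130/6310171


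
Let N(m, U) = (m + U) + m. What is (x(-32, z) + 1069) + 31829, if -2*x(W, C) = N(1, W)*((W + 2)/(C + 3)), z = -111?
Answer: 197413/6 ≈ 32902.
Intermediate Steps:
N(m, U) = U + 2*m (N(m, U) = (U + m) + m = U + 2*m)
x(W, C) = -(2 + W)**2/(2*(3 + C)) (x(W, C) = -(W + 2*1)*(W + 2)/(C + 3)/2 = -(W + 2)*(2 + W)/(3 + C)/2 = -(2 + W)*(2 + W)/(3 + C)/2 = -(2 + W)**2/(2*(3 + C)))
(x(-32, z) + 1069) + 31829 = (-(2 - 32)**2/(6 + 2*(-111)) + 1069) + 31829 = (-1*(-30)**2/(6 - 222) + 1069) + 31829 = (-1*900/(-216) + 1069) + 31829 = (-1*900*(-1/216) + 1069) + 31829 = (25/6 + 1069) + 31829 = 6439/6 + 31829 = 197413/6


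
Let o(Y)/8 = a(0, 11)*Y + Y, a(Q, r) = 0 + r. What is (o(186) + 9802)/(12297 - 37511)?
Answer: -13829/12607 ≈ -1.0969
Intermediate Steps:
a(Q, r) = r
o(Y) = 96*Y (o(Y) = 8*(11*Y + Y) = 8*(12*Y) = 96*Y)
(o(186) + 9802)/(12297 - 37511) = (96*186 + 9802)/(12297 - 37511) = (17856 + 9802)/(-25214) = 27658*(-1/25214) = -13829/12607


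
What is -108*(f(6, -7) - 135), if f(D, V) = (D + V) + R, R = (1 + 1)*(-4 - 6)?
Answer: 16848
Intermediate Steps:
R = -20 (R = 2*(-10) = -20)
f(D, V) = -20 + D + V (f(D, V) = (D + V) - 20 = -20 + D + V)
-108*(f(6, -7) - 135) = -108*((-20 + 6 - 7) - 135) = -108*(-21 - 135) = -108*(-156) = -1*(-16848) = 16848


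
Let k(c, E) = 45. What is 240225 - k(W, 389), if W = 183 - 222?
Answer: 240180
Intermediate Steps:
W = -39
240225 - k(W, 389) = 240225 - 1*45 = 240225 - 45 = 240180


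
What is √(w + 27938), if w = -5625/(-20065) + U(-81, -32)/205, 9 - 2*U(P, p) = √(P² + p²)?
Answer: √(75632080111894310 - 6602709290*√7585)/1645330 ≈ 167.15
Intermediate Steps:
U(P, p) = 9/2 - √(P² + p²)/2
w = 497367/1645330 - √7585/410 (w = -5625/(-20065) + (9/2 - √((-81)² + (-32)²)/2)/205 = -5625*(-1/20065) + (9/2 - √(6561 + 1024)/2)*(1/205) = 1125/4013 + (9/2 - √7585/2)*(1/205) = 1125/4013 + (9/410 - √7585/410) = 497367/1645330 - √7585/410 ≈ 0.089871)
√(w + 27938) = √((497367/1645330 - √7585/410) + 27938) = √(45967726907/1645330 - √7585/410)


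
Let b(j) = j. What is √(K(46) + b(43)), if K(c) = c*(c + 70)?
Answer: √5379 ≈ 73.342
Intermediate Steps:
K(c) = c*(70 + c)
√(K(46) + b(43)) = √(46*(70 + 46) + 43) = √(46*116 + 43) = √(5336 + 43) = √5379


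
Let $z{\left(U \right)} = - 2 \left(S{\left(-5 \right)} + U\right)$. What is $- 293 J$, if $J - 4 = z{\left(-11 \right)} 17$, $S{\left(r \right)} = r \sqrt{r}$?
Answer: $-110754 - 49810 i \sqrt{5} \approx -1.1075 \cdot 10^{5} - 1.1138 \cdot 10^{5} i$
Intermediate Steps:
$S{\left(r \right)} = r^{\frac{3}{2}}$
$z{\left(U \right)} = - 2 U + 10 i \sqrt{5}$ ($z{\left(U \right)} = - 2 \left(\left(-5\right)^{\frac{3}{2}} + U\right) = - 2 \left(- 5 i \sqrt{5} + U\right) = - 2 \left(U - 5 i \sqrt{5}\right) = - 2 U + 10 i \sqrt{5}$)
$J = 378 + 170 i \sqrt{5}$ ($J = 4 + \left(\left(-2\right) \left(-11\right) + 10 i \sqrt{5}\right) 17 = 4 + \left(22 + 10 i \sqrt{5}\right) 17 = 4 + \left(374 + 170 i \sqrt{5}\right) = 378 + 170 i \sqrt{5} \approx 378.0 + 380.13 i$)
$- 293 J = - 293 \left(378 + 170 i \sqrt{5}\right) = -110754 - 49810 i \sqrt{5}$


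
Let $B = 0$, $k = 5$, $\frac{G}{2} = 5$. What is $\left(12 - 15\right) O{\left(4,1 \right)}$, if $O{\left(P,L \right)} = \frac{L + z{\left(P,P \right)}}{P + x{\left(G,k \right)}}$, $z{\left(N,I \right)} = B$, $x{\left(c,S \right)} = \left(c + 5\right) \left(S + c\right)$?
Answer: $- \frac{3}{229} \approx -0.0131$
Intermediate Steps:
$G = 10$ ($G = 2 \cdot 5 = 10$)
$x{\left(c,S \right)} = \left(5 + c\right) \left(S + c\right)$
$z{\left(N,I \right)} = 0$
$O{\left(P,L \right)} = \frac{L}{225 + P}$ ($O{\left(P,L \right)} = \frac{L + 0}{P + \left(10^{2} + 5 \cdot 5 + 5 \cdot 10 + 5 \cdot 10\right)} = \frac{L}{P + \left(100 + 25 + 50 + 50\right)} = \frac{L}{P + 225} = \frac{L}{225 + P}$)
$\left(12 - 15\right) O{\left(4,1 \right)} = \left(12 - 15\right) 1 \frac{1}{225 + 4} = - 3 \cdot 1 \cdot \frac{1}{229} = \left(-3\right) \frac{1}{229} = - \frac{3}{229}$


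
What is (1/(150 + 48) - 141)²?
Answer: 779358889/39204 ≈ 19880.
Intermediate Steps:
(1/(150 + 48) - 141)² = (1/198 - 141)² = (-27917/198)² = 779358889/39204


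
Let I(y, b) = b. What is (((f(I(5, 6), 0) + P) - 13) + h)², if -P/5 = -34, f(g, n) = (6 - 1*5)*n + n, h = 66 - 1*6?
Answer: 47089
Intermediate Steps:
h = 60 (h = 66 - 6 = 60)
f(g, n) = 2*n (f(g, n) = (6 - 5)*n + n = 1*n + n = n + n = 2*n)
P = 170 (P = -5*(-34) = 170)
(((f(I(5, 6), 0) + P) - 13) + h)² = (((2*0 + 170) - 13) + 60)² = (((0 + 170) - 13) + 60)² = ((170 - 13) + 60)² = (157 + 60)² = 217² = 47089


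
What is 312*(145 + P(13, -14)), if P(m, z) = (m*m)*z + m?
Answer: -688896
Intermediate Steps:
P(m, z) = m + z*m**2 (P(m, z) = m**2*z + m = z*m**2 + m = m + z*m**2)
312*(145 + P(13, -14)) = 312*(145 + 13*(1 + 13*(-14))) = 312*(145 + 13*(1 - 182)) = 312*(145 + 13*(-181)) = 312*(145 - 2353) = 312*(-2208) = -688896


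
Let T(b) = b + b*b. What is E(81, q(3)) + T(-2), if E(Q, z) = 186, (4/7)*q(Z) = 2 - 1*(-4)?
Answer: 188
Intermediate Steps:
q(Z) = 21/2 (q(Z) = 7*(2 - 1*(-4))/4 = 7*(2 + 4)/4 = (7/4)*6 = 21/2)
T(b) = b + b²
E(81, q(3)) + T(-2) = 186 - 2*(1 - 2) = 186 - 2*(-1) = 186 + 2 = 188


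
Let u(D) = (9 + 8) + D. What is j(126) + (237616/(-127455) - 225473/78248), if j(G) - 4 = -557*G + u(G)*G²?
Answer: 21941667696257617/9973098840 ≈ 2.2001e+6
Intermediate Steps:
u(D) = 17 + D
j(G) = 4 - 557*G + G²*(17 + G) (j(G) = 4 + (-557*G + (17 + G)*G²) = 4 + (-557*G + G²*(17 + G)) = 4 - 557*G + G²*(17 + G))
j(126) + (237616/(-127455) - 225473/78248) = (4 - 557*126 + 126²*(17 + 126)) + (237616/(-127455) - 225473/78248) = (4 - 70182 + 15876*143) + (237616*(-1/127455) - 225473*1/78248) = (4 - 70182 + 2270268) + (-237616/127455 - 225473/78248) = 2200090 - 47330637983/9973098840 = 21941667696257617/9973098840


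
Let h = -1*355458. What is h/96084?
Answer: -59243/16014 ≈ -3.6995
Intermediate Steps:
h = -355458
h/96084 = -355458/96084 = -355458*1/96084 = -59243/16014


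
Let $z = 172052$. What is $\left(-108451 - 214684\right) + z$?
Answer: $-151083$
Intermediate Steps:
$\left(-108451 - 214684\right) + z = \left(-108451 - 214684\right) + 172052 = -323135 + 172052 = -151083$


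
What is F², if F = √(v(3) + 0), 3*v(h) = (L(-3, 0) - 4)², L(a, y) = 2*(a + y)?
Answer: 100/3 ≈ 33.333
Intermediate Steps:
L(a, y) = 2*a + 2*y
v(h) = 100/3 (v(h) = ((2*(-3) + 2*0) - 4)²/3 = ((-6 + 0) - 4)²/3 = (-6 - 4)²/3 = (⅓)*(-10)² = (⅓)*100 = 100/3)
F = 10*√3/3 (F = √(100/3 + 0) = √(100/3) = 10*√3/3 ≈ 5.7735)
F² = (10*√3/3)² = 100/3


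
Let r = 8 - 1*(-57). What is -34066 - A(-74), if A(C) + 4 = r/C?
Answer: -2520523/74 ≈ -34061.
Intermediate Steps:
r = 65 (r = 8 + 57 = 65)
A(C) = -4 + 65/C
-34066 - A(-74) = -34066 - (-4 + 65/(-74)) = -34066 - (-4 + 65*(-1/74)) = -34066 - (-4 - 65/74) = -34066 - 1*(-361/74) = -34066 + 361/74 = -2520523/74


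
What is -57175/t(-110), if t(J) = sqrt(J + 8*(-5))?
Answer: 11435*I*sqrt(6)/6 ≈ 4668.3*I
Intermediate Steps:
t(J) = sqrt(-40 + J) (t(J) = sqrt(J - 40) = sqrt(-40 + J))
-57175/t(-110) = -57175/sqrt(-40 - 110) = -57175*(-I*sqrt(6)/30) = -(-11435)*I*sqrt(6)/6 = 11435*I*sqrt(6)/6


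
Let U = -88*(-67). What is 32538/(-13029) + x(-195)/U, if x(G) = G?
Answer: -64794901/25606328 ≈ -2.5304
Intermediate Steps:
U = 5896
32538/(-13029) + x(-195)/U = 32538/(-13029) - 195/5896 = 32538*(-1/13029) - 195*1/5896 = -10846/4343 - 195/5896 = -64794901/25606328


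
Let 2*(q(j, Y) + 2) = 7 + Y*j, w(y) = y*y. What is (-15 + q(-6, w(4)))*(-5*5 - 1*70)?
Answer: 11685/2 ≈ 5842.5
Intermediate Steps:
w(y) = y²
q(j, Y) = 3/2 + Y*j/2 (q(j, Y) = -2 + (7 + Y*j)/2 = -2 + (7/2 + Y*j/2) = 3/2 + Y*j/2)
(-15 + q(-6, w(4)))*(-5*5 - 1*70) = (-15 + (3/2 + (½)*4²*(-6)))*(-5*5 - 1*70) = (-15 + (3/2 + (½)*16*(-6)))*(-1*25 - 70) = (-15 + (3/2 - 48))*(-25 - 70) = (-15 - 93/2)*(-95) = -123/2*(-95) = 11685/2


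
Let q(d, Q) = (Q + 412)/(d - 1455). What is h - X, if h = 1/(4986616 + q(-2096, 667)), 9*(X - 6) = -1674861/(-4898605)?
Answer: -174582247212976176/28913970842463295 ≈ -6.0380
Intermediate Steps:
X = 88733177/14695815 (X = 6 + (-1674861/(-4898605))/9 = 6 + (-1674861*(-1/4898605))/9 = 6 + (1/9)*(1674861/4898605) = 6 + 558287/14695815 = 88733177/14695815 ≈ 6.0380)
q(d, Q) = (412 + Q)/(-1455 + d)
h = 3551/17707472337 (h = 1/(4986616 + (412 + 667)/(-1455 - 2096)) = 1/(4986616 + 1079/(-3551)) = 1/(4986616 - 1/3551*1079) = 1/(4986616 - 1079/3551) = 1/(17707472337/3551) = 3551/17707472337 ≈ 2.0054e-7)
h - X = 3551/17707472337 - 1*88733177/14695815 = 3551/17707472337 - 88733177/14695815 = -174582247212976176/28913970842463295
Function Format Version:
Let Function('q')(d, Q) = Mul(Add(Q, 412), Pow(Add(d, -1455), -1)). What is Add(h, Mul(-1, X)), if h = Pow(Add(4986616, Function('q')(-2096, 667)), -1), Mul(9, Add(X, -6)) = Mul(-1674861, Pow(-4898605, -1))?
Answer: Rational(-174582247212976176, 28913970842463295) ≈ -6.0380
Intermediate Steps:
X = Rational(88733177, 14695815) (X = Add(6, Mul(Rational(1, 9), Mul(-1674861, Pow(-4898605, -1)))) = Add(6, Mul(Rational(1, 9), Mul(-1674861, Rational(-1, 4898605)))) = Add(6, Mul(Rational(1, 9), Rational(1674861, 4898605))) = Add(6, Rational(558287, 14695815)) = Rational(88733177, 14695815) ≈ 6.0380)
Function('q')(d, Q) = Mul(Pow(Add(-1455, d), -1), Add(412, Q)) (Function('q')(d, Q) = Mul(Add(412, Q), Pow(Add(-1455, d), -1)) = Mul(Pow(Add(-1455, d), -1), Add(412, Q)))
h = Rational(3551, 17707472337) (h = Pow(Add(4986616, Mul(Pow(Add(-1455, -2096), -1), Add(412, 667))), -1) = Pow(Add(4986616, Mul(Pow(-3551, -1), 1079)), -1) = Pow(Add(4986616, Mul(Rational(-1, 3551), 1079)), -1) = Pow(Add(4986616, Rational(-1079, 3551)), -1) = Pow(Rational(17707472337, 3551), -1) = Rational(3551, 17707472337) ≈ 2.0054e-7)
Add(h, Mul(-1, X)) = Add(Rational(3551, 17707472337), Mul(-1, Rational(88733177, 14695815))) = Add(Rational(3551, 17707472337), Rational(-88733177, 14695815)) = Rational(-174582247212976176, 28913970842463295)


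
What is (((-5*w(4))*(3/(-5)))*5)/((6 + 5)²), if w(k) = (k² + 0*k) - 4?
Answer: 180/121 ≈ 1.4876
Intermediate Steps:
w(k) = -4 + k² (w(k) = (k² + 0) - 4 = k² - 4 = -4 + k²)
(((-5*w(4))*(3/(-5)))*5)/((6 + 5)²) = (((-5*(-4 + 4²))*(3/(-5)))*5)/((6 + 5)²) = (((-5*(-4 + 16))*(3*(-⅕)))*5)/(11²) = ((-5*12*(-⅗))*5)/121 = (-60*(-⅗)*5)/121 = (36*5)/121 = (1/121)*180 = 180/121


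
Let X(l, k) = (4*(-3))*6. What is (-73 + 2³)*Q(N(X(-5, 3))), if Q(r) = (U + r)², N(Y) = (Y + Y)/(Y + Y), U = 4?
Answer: -1625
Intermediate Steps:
X(l, k) = -72 (X(l, k) = -12*6 = -72)
N(Y) = 1 (N(Y) = (2*Y)/((2*Y)) = (2*Y)*(1/(2*Y)) = 1)
Q(r) = (4 + r)²
(-73 + 2³)*Q(N(X(-5, 3))) = (-73 + 2³)*(4 + 1)² = (-73 + 8)*5² = -65*25 = -1625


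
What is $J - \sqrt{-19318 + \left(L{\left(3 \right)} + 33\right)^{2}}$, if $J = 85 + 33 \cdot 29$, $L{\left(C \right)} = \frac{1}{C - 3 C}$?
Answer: $1042 - \frac{i \sqrt{656639}}{6} \approx 1042.0 - 135.06 i$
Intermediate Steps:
$L{\left(C \right)} = - \frac{1}{2 C}$ ($L{\left(C \right)} = \frac{1}{\left(-2\right) C} = - \frac{1}{2 C}$)
$J = 1042$ ($J = 85 + 957 = 1042$)
$J - \sqrt{-19318 + \left(L{\left(3 \right)} + 33\right)^{2}} = 1042 - \sqrt{-19318 + \left(- \frac{1}{2 \cdot 3} + 33\right)^{2}} = 1042 - \sqrt{-19318 + \left(\left(- \frac{1}{2}\right) \frac{1}{3} + 33\right)^{2}} = 1042 - \sqrt{-19318 + \left(- \frac{1}{6} + 33\right)^{2}} = 1042 - \sqrt{-19318 + \left(\frac{197}{6}\right)^{2}} = 1042 - \sqrt{-19318 + \frac{38809}{36}} = 1042 - \sqrt{- \frac{656639}{36}} = 1042 - \frac{i \sqrt{656639}}{6}$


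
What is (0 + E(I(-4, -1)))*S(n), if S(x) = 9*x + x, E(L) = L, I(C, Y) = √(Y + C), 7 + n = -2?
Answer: -90*I*√5 ≈ -201.25*I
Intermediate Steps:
n = -9 (n = -7 - 2 = -9)
I(C, Y) = √(C + Y)
S(x) = 10*x
(0 + E(I(-4, -1)))*S(n) = (0 + √(-4 - 1))*(10*(-9)) = (0 + √(-5))*(-90) = (0 + I*√5)*(-90) = (I*√5)*(-90) = -90*I*√5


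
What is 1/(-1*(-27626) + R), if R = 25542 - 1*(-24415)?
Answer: 1/77583 ≈ 1.2889e-5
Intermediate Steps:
R = 49957 (R = 25542 + 24415 = 49957)
1/(-1*(-27626) + R) = 1/(-1*(-27626) + 49957) = 1/(27626 + 49957) = 1/77583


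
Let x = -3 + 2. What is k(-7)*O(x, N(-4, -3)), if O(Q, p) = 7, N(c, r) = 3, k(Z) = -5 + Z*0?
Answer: -35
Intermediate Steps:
x = -1
k(Z) = -5 (k(Z) = -5 + 0 = -5)
k(-7)*O(x, N(-4, -3)) = -5*7 = -35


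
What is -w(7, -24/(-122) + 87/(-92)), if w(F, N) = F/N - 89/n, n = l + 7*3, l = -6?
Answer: 321109/21015 ≈ 15.280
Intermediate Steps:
n = 15 (n = -6 + 7*3 = -6 + 21 = 15)
w(F, N) = -89/15 + F/N (w(F, N) = F/N - 89/15 = -89/15 + F/N)
-w(7, -24/(-122) + 87/(-92)) = -(-89/15 + 7/(-24/(-122) + 87/(-92))) = -(-89/15 + 7/(-24*(-1/122) + 87*(-1/92))) = -(-89/15 + 7/(12/61 - 87/92)) = -(-89/15 + 7/(-4203/5612)) = -(-89/15 + 7*(-5612/4203)) = -(-89/15 - 39284/4203) = -1*(-321109/21015) = 321109/21015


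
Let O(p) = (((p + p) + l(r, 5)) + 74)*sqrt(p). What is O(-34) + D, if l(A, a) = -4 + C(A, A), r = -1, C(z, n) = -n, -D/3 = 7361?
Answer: -22083 + 3*I*sqrt(34) ≈ -22083.0 + 17.493*I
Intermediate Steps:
D = -22083 (D = -3*7361 = -22083)
l(A, a) = -4 - A
O(p) = sqrt(p)*(71 + 2*p) (O(p) = (((p + p) + (-4 - 1*(-1))) + 74)*sqrt(p) = ((2*p + (-4 + 1)) + 74)*sqrt(p) = ((2*p - 3) + 74)*sqrt(p) = ((-3 + 2*p) + 74)*sqrt(p) = (71 + 2*p)*sqrt(p) = sqrt(p)*(71 + 2*p))
O(-34) + D = sqrt(-34)*(71 + 2*(-34)) - 22083 = (I*sqrt(34))*(71 - 68) - 22083 = (I*sqrt(34))*3 - 22083 = 3*I*sqrt(34) - 22083 = -22083 + 3*I*sqrt(34)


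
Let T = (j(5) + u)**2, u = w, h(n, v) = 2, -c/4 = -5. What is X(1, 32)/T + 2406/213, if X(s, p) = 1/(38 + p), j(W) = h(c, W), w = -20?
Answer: 18189431/1610280 ≈ 11.296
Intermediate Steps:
c = 20 (c = -4*(-5) = 20)
u = -20
j(W) = 2
T = 324 (T = (2 - 20)**2 = (-18)**2 = 324)
X(1, 32)/T + 2406/213 = 1/((38 + 32)*324) + 2406/213 = (1/324)/70 + 2406*(1/213) = (1/70)*(1/324) + 802/71 = 1/22680 + 802/71 = 18189431/1610280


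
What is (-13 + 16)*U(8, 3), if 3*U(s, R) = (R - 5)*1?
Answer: -2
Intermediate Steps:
U(s, R) = -5/3 + R/3 (U(s, R) = ((R - 5)*1)/3 = ((-5 + R)*1)/3 = (-5 + R)/3 = -5/3 + R/3)
(-13 + 16)*U(8, 3) = (-13 + 16)*(-5/3 + (⅓)*3) = 3*(-5/3 + 1) = 3*(-⅔) = -2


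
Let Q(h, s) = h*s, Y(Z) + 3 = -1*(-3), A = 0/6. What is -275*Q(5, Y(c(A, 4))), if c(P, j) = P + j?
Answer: 0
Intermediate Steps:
A = 0 (A = 0*(1/6) = 0)
Y(Z) = 0 (Y(Z) = -3 - 1*(-3) = -3 + 3 = 0)
-275*Q(5, Y(c(A, 4))) = -1375*0 = -275*0 = 0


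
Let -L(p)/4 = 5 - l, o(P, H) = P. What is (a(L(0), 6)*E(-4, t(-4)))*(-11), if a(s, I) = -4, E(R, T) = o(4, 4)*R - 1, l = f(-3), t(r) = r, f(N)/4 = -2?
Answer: -748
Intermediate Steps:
f(N) = -8 (f(N) = 4*(-2) = -8)
l = -8
E(R, T) = -1 + 4*R (E(R, T) = 4*R - 1 = -1 + 4*R)
L(p) = -52 (L(p) = -4*(5 - 1*(-8)) = -4*(5 + 8) = -4*13 = -52)
(a(L(0), 6)*E(-4, t(-4)))*(-11) = -4*(-1 + 4*(-4))*(-11) = -4*(-1 - 16)*(-11) = -4*(-17)*(-11) = 68*(-11) = -748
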